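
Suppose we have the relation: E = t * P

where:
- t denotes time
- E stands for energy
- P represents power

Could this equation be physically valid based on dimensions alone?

Yes

t (time) has dimensions [T].
E (energy) has dimensions [L^2 M T^-2].
P (power) has dimensions [L^2 M T^-3].

Left side: [L^2 M T^-2]
Right side: [L^2 M T^-2]

Both sides have the same dimensions, so the equation is dimensionally consistent.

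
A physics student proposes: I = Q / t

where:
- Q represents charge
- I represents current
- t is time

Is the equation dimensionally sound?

Yes

Q (charge) has dimensions [I T].
I (current) has dimensions [I].
t (time) has dimensions [T].

Left side: [I]
Right side: [I]

Both sides have the same dimensions, so the equation is dimensionally consistent.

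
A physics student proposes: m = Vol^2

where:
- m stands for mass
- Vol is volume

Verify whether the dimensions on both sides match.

No

m (mass) has dimensions [M].
Vol (volume) has dimensions [L^3].

Left side: [M]
Right side: [L^6]

The two sides have different dimensions, so the equation is NOT dimensionally consistent.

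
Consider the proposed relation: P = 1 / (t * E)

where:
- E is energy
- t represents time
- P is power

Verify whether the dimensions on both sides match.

No

E (energy) has dimensions [L^2 M T^-2].
t (time) has dimensions [T].
P (power) has dimensions [L^2 M T^-3].

Left side: [L^2 M T^-3]
Right side: [L^-2 M^-1 T]

The two sides have different dimensions, so the equation is NOT dimensionally consistent.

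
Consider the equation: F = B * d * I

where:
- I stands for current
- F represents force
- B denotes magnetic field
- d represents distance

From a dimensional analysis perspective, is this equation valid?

Yes

I (current) has dimensions [I].
F (force) has dimensions [L M T^-2].
B (magnetic field) has dimensions [I^-1 M T^-2].
d (distance) has dimensions [L].

Left side: [L M T^-2]
Right side: [L M T^-2]

Both sides have the same dimensions, so the equation is dimensionally consistent.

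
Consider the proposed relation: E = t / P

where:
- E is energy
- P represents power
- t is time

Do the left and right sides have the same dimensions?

No

E (energy) has dimensions [L^2 M T^-2].
P (power) has dimensions [L^2 M T^-3].
t (time) has dimensions [T].

Left side: [L^2 M T^-2]
Right side: [L^-2 M^-1 T^4]

The two sides have different dimensions, so the equation is NOT dimensionally consistent.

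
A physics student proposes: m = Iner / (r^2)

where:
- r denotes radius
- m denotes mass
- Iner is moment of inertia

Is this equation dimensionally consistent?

Yes

r (radius) has dimensions [L].
m (mass) has dimensions [M].
Iner (moment of inertia) has dimensions [L^2 M].

Left side: [M]
Right side: [M]

Both sides have the same dimensions, so the equation is dimensionally consistent.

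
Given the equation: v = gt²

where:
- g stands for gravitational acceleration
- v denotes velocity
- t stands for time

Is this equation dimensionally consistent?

No

g (gravitational acceleration) has dimensions [L T^-2].
v (velocity) has dimensions [L T^-1].
t (time) has dimensions [T].

Left side: [L T^-1]
Right side: [L]

The two sides have different dimensions, so the equation is NOT dimensionally consistent.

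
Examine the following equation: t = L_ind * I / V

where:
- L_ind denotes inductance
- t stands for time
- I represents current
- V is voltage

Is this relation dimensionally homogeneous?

Yes

L_ind (inductance) has dimensions [I^-2 L^2 M T^-2].
t (time) has dimensions [T].
I (current) has dimensions [I].
V (voltage) has dimensions [I^-1 L^2 M T^-3].

Left side: [T]
Right side: [T]

Both sides have the same dimensions, so the equation is dimensionally consistent.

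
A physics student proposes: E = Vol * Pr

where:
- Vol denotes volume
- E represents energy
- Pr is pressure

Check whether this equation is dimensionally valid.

Yes

Vol (volume) has dimensions [L^3].
E (energy) has dimensions [L^2 M T^-2].
Pr (pressure) has dimensions [L^-1 M T^-2].

Left side: [L^2 M T^-2]
Right side: [L^2 M T^-2]

Both sides have the same dimensions, so the equation is dimensionally consistent.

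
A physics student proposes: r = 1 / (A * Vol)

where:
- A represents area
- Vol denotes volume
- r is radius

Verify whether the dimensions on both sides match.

No

A (area) has dimensions [L^2].
Vol (volume) has dimensions [L^3].
r (radius) has dimensions [L].

Left side: [L]
Right side: [L^-5]

The two sides have different dimensions, so the equation is NOT dimensionally consistent.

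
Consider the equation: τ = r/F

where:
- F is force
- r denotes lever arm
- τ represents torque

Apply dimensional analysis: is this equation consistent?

No

F (force) has dimensions [L M T^-2].
r (lever arm) has dimensions [L].
τ (torque) has dimensions [L^2 M T^-2].

Left side: [L^2 M T^-2]
Right side: [M^-1 T^2]

The two sides have different dimensions, so the equation is NOT dimensionally consistent.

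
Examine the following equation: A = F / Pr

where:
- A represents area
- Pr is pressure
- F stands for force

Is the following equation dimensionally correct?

Yes

A (area) has dimensions [L^2].
Pr (pressure) has dimensions [L^-1 M T^-2].
F (force) has dimensions [L M T^-2].

Left side: [L^2]
Right side: [L^2]

Both sides have the same dimensions, so the equation is dimensionally consistent.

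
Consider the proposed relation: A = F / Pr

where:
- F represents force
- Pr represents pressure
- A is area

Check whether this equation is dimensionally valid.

Yes

F (force) has dimensions [L M T^-2].
Pr (pressure) has dimensions [L^-1 M T^-2].
A (area) has dimensions [L^2].

Left side: [L^2]
Right side: [L^2]

Both sides have the same dimensions, so the equation is dimensionally consistent.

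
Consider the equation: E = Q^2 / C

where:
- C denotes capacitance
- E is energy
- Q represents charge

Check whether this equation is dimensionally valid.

Yes

C (capacitance) has dimensions [I^2 L^-2 M^-1 T^4].
E (energy) has dimensions [L^2 M T^-2].
Q (charge) has dimensions [I T].

Left side: [L^2 M T^-2]
Right side: [L^2 M T^-2]

Both sides have the same dimensions, so the equation is dimensionally consistent.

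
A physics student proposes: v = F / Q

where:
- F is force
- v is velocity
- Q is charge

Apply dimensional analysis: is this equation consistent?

No

F (force) has dimensions [L M T^-2].
v (velocity) has dimensions [L T^-1].
Q (charge) has dimensions [I T].

Left side: [L T^-1]
Right side: [I^-1 L M T^-3]

The two sides have different dimensions, so the equation is NOT dimensionally consistent.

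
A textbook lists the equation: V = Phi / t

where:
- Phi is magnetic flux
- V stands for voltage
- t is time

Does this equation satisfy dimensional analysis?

Yes

Phi (magnetic flux) has dimensions [I^-1 L^2 M T^-2].
V (voltage) has dimensions [I^-1 L^2 M T^-3].
t (time) has dimensions [T].

Left side: [I^-1 L^2 M T^-3]
Right side: [I^-1 L^2 M T^-3]

Both sides have the same dimensions, so the equation is dimensionally consistent.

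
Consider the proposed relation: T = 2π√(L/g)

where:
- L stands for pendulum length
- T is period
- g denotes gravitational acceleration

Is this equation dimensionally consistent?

Yes

L (pendulum length) has dimensions [L].
T (period) has dimensions [T].
g (gravitational acceleration) has dimensions [L T^-2].

Left side: [T]
Right side: [T]

Both sides have the same dimensions, so the equation is dimensionally consistent.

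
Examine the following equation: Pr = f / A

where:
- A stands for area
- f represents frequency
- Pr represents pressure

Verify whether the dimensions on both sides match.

No

A (area) has dimensions [L^2].
f (frequency) has dimensions [T^-1].
Pr (pressure) has dimensions [L^-1 M T^-2].

Left side: [L^-1 M T^-2]
Right side: [L^-2 T^-1]

The two sides have different dimensions, so the equation is NOT dimensionally consistent.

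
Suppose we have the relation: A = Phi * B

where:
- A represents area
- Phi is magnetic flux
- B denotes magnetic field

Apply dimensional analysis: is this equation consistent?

No

A (area) has dimensions [L^2].
Phi (magnetic flux) has dimensions [I^-1 L^2 M T^-2].
B (magnetic field) has dimensions [I^-1 M T^-2].

Left side: [L^2]
Right side: [I^-2 L^2 M^2 T^-4]

The two sides have different dimensions, so the equation is NOT dimensionally consistent.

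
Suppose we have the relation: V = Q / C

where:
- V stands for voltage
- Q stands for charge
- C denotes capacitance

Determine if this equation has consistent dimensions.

Yes

V (voltage) has dimensions [I^-1 L^2 M T^-3].
Q (charge) has dimensions [I T].
C (capacitance) has dimensions [I^2 L^-2 M^-1 T^4].

Left side: [I^-1 L^2 M T^-3]
Right side: [I^-1 L^2 M T^-3]

Both sides have the same dimensions, so the equation is dimensionally consistent.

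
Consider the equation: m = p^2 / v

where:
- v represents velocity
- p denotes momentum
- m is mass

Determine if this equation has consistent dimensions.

No

v (velocity) has dimensions [L T^-1].
p (momentum) has dimensions [L M T^-1].
m (mass) has dimensions [M].

Left side: [M]
Right side: [L M^2 T^-1]

The two sides have different dimensions, so the equation is NOT dimensionally consistent.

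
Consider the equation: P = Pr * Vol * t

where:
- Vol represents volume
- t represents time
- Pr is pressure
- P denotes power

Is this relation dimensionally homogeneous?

No

Vol (volume) has dimensions [L^3].
t (time) has dimensions [T].
Pr (pressure) has dimensions [L^-1 M T^-2].
P (power) has dimensions [L^2 M T^-3].

Left side: [L^2 M T^-3]
Right side: [L^2 M T^-1]

The two sides have different dimensions, so the equation is NOT dimensionally consistent.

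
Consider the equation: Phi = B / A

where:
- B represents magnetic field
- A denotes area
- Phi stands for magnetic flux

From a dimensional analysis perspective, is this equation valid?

No

B (magnetic field) has dimensions [I^-1 M T^-2].
A (area) has dimensions [L^2].
Phi (magnetic flux) has dimensions [I^-1 L^2 M T^-2].

Left side: [I^-1 L^2 M T^-2]
Right side: [I^-1 L^-2 M T^-2]

The two sides have different dimensions, so the equation is NOT dimensionally consistent.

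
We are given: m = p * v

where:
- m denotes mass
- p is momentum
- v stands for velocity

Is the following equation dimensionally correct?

No

m (mass) has dimensions [M].
p (momentum) has dimensions [L M T^-1].
v (velocity) has dimensions [L T^-1].

Left side: [M]
Right side: [L^2 M T^-2]

The two sides have different dimensions, so the equation is NOT dimensionally consistent.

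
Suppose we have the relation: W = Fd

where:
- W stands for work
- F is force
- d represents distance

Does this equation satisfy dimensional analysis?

Yes

W (work) has dimensions [L^2 M T^-2].
F (force) has dimensions [L M T^-2].
d (distance) has dimensions [L].

Left side: [L^2 M T^-2]
Right side: [L^2 M T^-2]

Both sides have the same dimensions, so the equation is dimensionally consistent.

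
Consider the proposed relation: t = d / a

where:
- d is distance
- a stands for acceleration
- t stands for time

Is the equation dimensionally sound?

No

d (distance) has dimensions [L].
a (acceleration) has dimensions [L T^-2].
t (time) has dimensions [T].

Left side: [T]
Right side: [T^2]

The two sides have different dimensions, so the equation is NOT dimensionally consistent.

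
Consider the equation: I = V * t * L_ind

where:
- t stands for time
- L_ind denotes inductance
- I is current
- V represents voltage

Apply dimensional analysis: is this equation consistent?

No

t (time) has dimensions [T].
L_ind (inductance) has dimensions [I^-2 L^2 M T^-2].
I (current) has dimensions [I].
V (voltage) has dimensions [I^-1 L^2 M T^-3].

Left side: [I]
Right side: [I^-3 L^4 M^2 T^-4]

The two sides have different dimensions, so the equation is NOT dimensionally consistent.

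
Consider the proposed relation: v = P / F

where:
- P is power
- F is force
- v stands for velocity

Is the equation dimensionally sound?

Yes

P (power) has dimensions [L^2 M T^-3].
F (force) has dimensions [L M T^-2].
v (velocity) has dimensions [L T^-1].

Left side: [L T^-1]
Right side: [L T^-1]

Both sides have the same dimensions, so the equation is dimensionally consistent.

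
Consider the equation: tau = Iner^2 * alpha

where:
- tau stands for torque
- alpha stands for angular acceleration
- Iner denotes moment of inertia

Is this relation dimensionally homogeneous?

No

tau (torque) has dimensions [L^2 M T^-2].
alpha (angular acceleration) has dimensions [T^-2].
Iner (moment of inertia) has dimensions [L^2 M].

Left side: [L^2 M T^-2]
Right side: [L^4 M^2 T^-2]

The two sides have different dimensions, so the equation is NOT dimensionally consistent.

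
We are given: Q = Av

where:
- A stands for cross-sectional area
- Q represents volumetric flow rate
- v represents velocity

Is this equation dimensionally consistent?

Yes

A (cross-sectional area) has dimensions [L^2].
Q (volumetric flow rate) has dimensions [L^3 T^-1].
v (velocity) has dimensions [L T^-1].

Left side: [L^3 T^-1]
Right side: [L^3 T^-1]

Both sides have the same dimensions, so the equation is dimensionally consistent.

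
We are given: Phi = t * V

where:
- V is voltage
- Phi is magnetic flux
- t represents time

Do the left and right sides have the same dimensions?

Yes

V (voltage) has dimensions [I^-1 L^2 M T^-3].
Phi (magnetic flux) has dimensions [I^-1 L^2 M T^-2].
t (time) has dimensions [T].

Left side: [I^-1 L^2 M T^-2]
Right side: [I^-1 L^2 M T^-2]

Both sides have the same dimensions, so the equation is dimensionally consistent.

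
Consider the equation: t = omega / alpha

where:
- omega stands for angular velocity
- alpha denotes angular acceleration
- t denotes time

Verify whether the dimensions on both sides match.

Yes

omega (angular velocity) has dimensions [T^-1].
alpha (angular acceleration) has dimensions [T^-2].
t (time) has dimensions [T].

Left side: [T]
Right side: [T]

Both sides have the same dimensions, so the equation is dimensionally consistent.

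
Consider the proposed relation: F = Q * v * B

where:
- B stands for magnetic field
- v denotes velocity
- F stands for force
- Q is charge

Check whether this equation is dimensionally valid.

Yes

B (magnetic field) has dimensions [I^-1 M T^-2].
v (velocity) has dimensions [L T^-1].
F (force) has dimensions [L M T^-2].
Q (charge) has dimensions [I T].

Left side: [L M T^-2]
Right side: [L M T^-2]

Both sides have the same dimensions, so the equation is dimensionally consistent.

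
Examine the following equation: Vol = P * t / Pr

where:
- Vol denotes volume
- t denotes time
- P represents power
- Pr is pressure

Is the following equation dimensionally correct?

Yes

Vol (volume) has dimensions [L^3].
t (time) has dimensions [T].
P (power) has dimensions [L^2 M T^-3].
Pr (pressure) has dimensions [L^-1 M T^-2].

Left side: [L^3]
Right side: [L^3]

Both sides have the same dimensions, so the equation is dimensionally consistent.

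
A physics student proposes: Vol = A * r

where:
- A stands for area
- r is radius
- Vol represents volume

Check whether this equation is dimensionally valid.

Yes

A (area) has dimensions [L^2].
r (radius) has dimensions [L].
Vol (volume) has dimensions [L^3].

Left side: [L^3]
Right side: [L^3]

Both sides have the same dimensions, so the equation is dimensionally consistent.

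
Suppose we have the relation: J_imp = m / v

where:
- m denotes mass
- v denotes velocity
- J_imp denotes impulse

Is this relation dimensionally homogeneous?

No

m (mass) has dimensions [M].
v (velocity) has dimensions [L T^-1].
J_imp (impulse) has dimensions [L M T^-1].

Left side: [L M T^-1]
Right side: [L^-1 M T]

The two sides have different dimensions, so the equation is NOT dimensionally consistent.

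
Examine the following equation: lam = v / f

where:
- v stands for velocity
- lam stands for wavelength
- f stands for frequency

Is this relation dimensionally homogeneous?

Yes

v (velocity) has dimensions [L T^-1].
lam (wavelength) has dimensions [L].
f (frequency) has dimensions [T^-1].

Left side: [L]
Right side: [L]

Both sides have the same dimensions, so the equation is dimensionally consistent.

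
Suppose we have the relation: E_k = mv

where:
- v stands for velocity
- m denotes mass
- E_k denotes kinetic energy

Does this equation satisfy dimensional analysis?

No

v (velocity) has dimensions [L T^-1].
m (mass) has dimensions [M].
E_k (kinetic energy) has dimensions [L^2 M T^-2].

Left side: [L^2 M T^-2]
Right side: [L M T^-1]

The two sides have different dimensions, so the equation is NOT dimensionally consistent.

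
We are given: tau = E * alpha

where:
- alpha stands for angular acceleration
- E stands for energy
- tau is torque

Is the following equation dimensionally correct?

No

alpha (angular acceleration) has dimensions [T^-2].
E (energy) has dimensions [L^2 M T^-2].
tau (torque) has dimensions [L^2 M T^-2].

Left side: [L^2 M T^-2]
Right side: [L^2 M T^-4]

The two sides have different dimensions, so the equation is NOT dimensionally consistent.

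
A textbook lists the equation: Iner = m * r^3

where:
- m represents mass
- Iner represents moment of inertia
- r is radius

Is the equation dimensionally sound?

No

m (mass) has dimensions [M].
Iner (moment of inertia) has dimensions [L^2 M].
r (radius) has dimensions [L].

Left side: [L^2 M]
Right side: [L^3 M]

The two sides have different dimensions, so the equation is NOT dimensionally consistent.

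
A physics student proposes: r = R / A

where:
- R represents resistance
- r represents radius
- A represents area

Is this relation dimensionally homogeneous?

No

R (resistance) has dimensions [I^-2 L^2 M T^-3].
r (radius) has dimensions [L].
A (area) has dimensions [L^2].

Left side: [L]
Right side: [I^-2 M T^-3]

The two sides have different dimensions, so the equation is NOT dimensionally consistent.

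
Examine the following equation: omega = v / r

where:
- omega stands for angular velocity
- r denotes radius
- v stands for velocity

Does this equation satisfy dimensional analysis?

Yes

omega (angular velocity) has dimensions [T^-1].
r (radius) has dimensions [L].
v (velocity) has dimensions [L T^-1].

Left side: [T^-1]
Right side: [T^-1]

Both sides have the same dimensions, so the equation is dimensionally consistent.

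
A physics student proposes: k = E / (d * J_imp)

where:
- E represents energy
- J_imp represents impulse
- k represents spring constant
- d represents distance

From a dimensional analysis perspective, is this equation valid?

No

E (energy) has dimensions [L^2 M T^-2].
J_imp (impulse) has dimensions [L M T^-1].
k (spring constant) has dimensions [M T^-2].
d (distance) has dimensions [L].

Left side: [M T^-2]
Right side: [T^-1]

The two sides have different dimensions, so the equation is NOT dimensionally consistent.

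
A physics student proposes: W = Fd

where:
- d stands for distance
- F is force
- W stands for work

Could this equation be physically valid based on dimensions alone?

Yes

d (distance) has dimensions [L].
F (force) has dimensions [L M T^-2].
W (work) has dimensions [L^2 M T^-2].

Left side: [L^2 M T^-2]
Right side: [L^2 M T^-2]

Both sides have the same dimensions, so the equation is dimensionally consistent.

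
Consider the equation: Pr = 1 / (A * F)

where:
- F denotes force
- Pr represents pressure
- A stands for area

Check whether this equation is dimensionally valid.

No

F (force) has dimensions [L M T^-2].
Pr (pressure) has dimensions [L^-1 M T^-2].
A (area) has dimensions [L^2].

Left side: [L^-1 M T^-2]
Right side: [L^-3 M^-1 T^2]

The two sides have different dimensions, so the equation is NOT dimensionally consistent.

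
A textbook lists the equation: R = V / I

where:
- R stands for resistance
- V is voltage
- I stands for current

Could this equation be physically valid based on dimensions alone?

Yes

R (resistance) has dimensions [I^-2 L^2 M T^-3].
V (voltage) has dimensions [I^-1 L^2 M T^-3].
I (current) has dimensions [I].

Left side: [I^-2 L^2 M T^-3]
Right side: [I^-2 L^2 M T^-3]

Both sides have the same dimensions, so the equation is dimensionally consistent.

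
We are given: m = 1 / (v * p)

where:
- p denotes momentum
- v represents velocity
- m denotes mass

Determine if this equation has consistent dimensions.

No

p (momentum) has dimensions [L M T^-1].
v (velocity) has dimensions [L T^-1].
m (mass) has dimensions [M].

Left side: [M]
Right side: [L^-2 M^-1 T^2]

The two sides have different dimensions, so the equation is NOT dimensionally consistent.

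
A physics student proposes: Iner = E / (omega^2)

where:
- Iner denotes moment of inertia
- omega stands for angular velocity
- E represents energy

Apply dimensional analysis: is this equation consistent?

Yes

Iner (moment of inertia) has dimensions [L^2 M].
omega (angular velocity) has dimensions [T^-1].
E (energy) has dimensions [L^2 M T^-2].

Left side: [L^2 M]
Right side: [L^2 M]

Both sides have the same dimensions, so the equation is dimensionally consistent.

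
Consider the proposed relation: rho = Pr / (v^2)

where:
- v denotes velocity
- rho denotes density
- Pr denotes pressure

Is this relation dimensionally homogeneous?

Yes

v (velocity) has dimensions [L T^-1].
rho (density) has dimensions [L^-3 M].
Pr (pressure) has dimensions [L^-1 M T^-2].

Left side: [L^-3 M]
Right side: [L^-3 M]

Both sides have the same dimensions, so the equation is dimensionally consistent.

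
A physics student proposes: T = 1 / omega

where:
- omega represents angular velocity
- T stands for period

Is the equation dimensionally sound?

Yes

omega (angular velocity) has dimensions [T^-1].
T (period) has dimensions [T].

Left side: [T]
Right side: [T]

Both sides have the same dimensions, so the equation is dimensionally consistent.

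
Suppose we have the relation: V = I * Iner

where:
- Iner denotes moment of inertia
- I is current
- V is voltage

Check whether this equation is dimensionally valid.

No

Iner (moment of inertia) has dimensions [L^2 M].
I (current) has dimensions [I].
V (voltage) has dimensions [I^-1 L^2 M T^-3].

Left side: [I^-1 L^2 M T^-3]
Right side: [I L^2 M]

The two sides have different dimensions, so the equation is NOT dimensionally consistent.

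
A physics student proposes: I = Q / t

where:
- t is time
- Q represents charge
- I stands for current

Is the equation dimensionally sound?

Yes

t (time) has dimensions [T].
Q (charge) has dimensions [I T].
I (current) has dimensions [I].

Left side: [I]
Right side: [I]

Both sides have the same dimensions, so the equation is dimensionally consistent.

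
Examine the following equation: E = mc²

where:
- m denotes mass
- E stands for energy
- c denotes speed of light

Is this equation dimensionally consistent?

Yes

m (mass) has dimensions [M].
E (energy) has dimensions [L^2 M T^-2].
c (speed of light) has dimensions [L T^-1].

Left side: [L^2 M T^-2]
Right side: [L^2 M T^-2]

Both sides have the same dimensions, so the equation is dimensionally consistent.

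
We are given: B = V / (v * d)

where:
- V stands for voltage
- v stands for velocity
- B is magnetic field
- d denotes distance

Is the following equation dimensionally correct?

Yes

V (voltage) has dimensions [I^-1 L^2 M T^-3].
v (velocity) has dimensions [L T^-1].
B (magnetic field) has dimensions [I^-1 M T^-2].
d (distance) has dimensions [L].

Left side: [I^-1 M T^-2]
Right side: [I^-1 M T^-2]

Both sides have the same dimensions, so the equation is dimensionally consistent.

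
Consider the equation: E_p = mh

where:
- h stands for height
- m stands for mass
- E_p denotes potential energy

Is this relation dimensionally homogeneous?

No

h (height) has dimensions [L].
m (mass) has dimensions [M].
E_p (potential energy) has dimensions [L^2 M T^-2].

Left side: [L^2 M T^-2]
Right side: [L M]

The two sides have different dimensions, so the equation is NOT dimensionally consistent.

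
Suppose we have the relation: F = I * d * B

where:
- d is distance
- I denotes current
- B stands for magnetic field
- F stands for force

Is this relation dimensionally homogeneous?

Yes

d (distance) has dimensions [L].
I (current) has dimensions [I].
B (magnetic field) has dimensions [I^-1 M T^-2].
F (force) has dimensions [L M T^-2].

Left side: [L M T^-2]
Right side: [L M T^-2]

Both sides have the same dimensions, so the equation is dimensionally consistent.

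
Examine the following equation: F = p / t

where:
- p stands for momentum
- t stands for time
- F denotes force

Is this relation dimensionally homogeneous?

Yes

p (momentum) has dimensions [L M T^-1].
t (time) has dimensions [T].
F (force) has dimensions [L M T^-2].

Left side: [L M T^-2]
Right side: [L M T^-2]

Both sides have the same dimensions, so the equation is dimensionally consistent.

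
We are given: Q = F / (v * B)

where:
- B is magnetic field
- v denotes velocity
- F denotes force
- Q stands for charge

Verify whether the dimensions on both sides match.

Yes

B (magnetic field) has dimensions [I^-1 M T^-2].
v (velocity) has dimensions [L T^-1].
F (force) has dimensions [L M T^-2].
Q (charge) has dimensions [I T].

Left side: [I T]
Right side: [I T]

Both sides have the same dimensions, so the equation is dimensionally consistent.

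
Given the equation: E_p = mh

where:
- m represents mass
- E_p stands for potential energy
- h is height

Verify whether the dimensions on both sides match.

No

m (mass) has dimensions [M].
E_p (potential energy) has dimensions [L^2 M T^-2].
h (height) has dimensions [L].

Left side: [L^2 M T^-2]
Right side: [L M]

The two sides have different dimensions, so the equation is NOT dimensionally consistent.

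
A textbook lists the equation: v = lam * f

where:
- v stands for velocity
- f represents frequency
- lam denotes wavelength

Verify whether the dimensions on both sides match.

Yes

v (velocity) has dimensions [L T^-1].
f (frequency) has dimensions [T^-1].
lam (wavelength) has dimensions [L].

Left side: [L T^-1]
Right side: [L T^-1]

Both sides have the same dimensions, so the equation is dimensionally consistent.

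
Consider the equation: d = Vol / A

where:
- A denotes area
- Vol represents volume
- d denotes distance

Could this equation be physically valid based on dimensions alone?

Yes

A (area) has dimensions [L^2].
Vol (volume) has dimensions [L^3].
d (distance) has dimensions [L].

Left side: [L]
Right side: [L]

Both sides have the same dimensions, so the equation is dimensionally consistent.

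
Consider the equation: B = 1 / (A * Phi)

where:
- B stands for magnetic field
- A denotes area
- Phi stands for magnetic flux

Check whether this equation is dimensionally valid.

No

B (magnetic field) has dimensions [I^-1 M T^-2].
A (area) has dimensions [L^2].
Phi (magnetic flux) has dimensions [I^-1 L^2 M T^-2].

Left side: [I^-1 M T^-2]
Right side: [I L^-4 M^-1 T^2]

The two sides have different dimensions, so the equation is NOT dimensionally consistent.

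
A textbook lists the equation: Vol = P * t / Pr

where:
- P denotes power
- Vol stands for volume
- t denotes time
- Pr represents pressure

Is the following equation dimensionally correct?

Yes

P (power) has dimensions [L^2 M T^-3].
Vol (volume) has dimensions [L^3].
t (time) has dimensions [T].
Pr (pressure) has dimensions [L^-1 M T^-2].

Left side: [L^3]
Right side: [L^3]

Both sides have the same dimensions, so the equation is dimensionally consistent.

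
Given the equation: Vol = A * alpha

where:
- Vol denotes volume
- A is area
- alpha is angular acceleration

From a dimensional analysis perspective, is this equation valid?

No

Vol (volume) has dimensions [L^3].
A (area) has dimensions [L^2].
alpha (angular acceleration) has dimensions [T^-2].

Left side: [L^3]
Right side: [L^2 T^-2]

The two sides have different dimensions, so the equation is NOT dimensionally consistent.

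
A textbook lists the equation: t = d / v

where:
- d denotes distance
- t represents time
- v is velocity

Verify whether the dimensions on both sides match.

Yes

d (distance) has dimensions [L].
t (time) has dimensions [T].
v (velocity) has dimensions [L T^-1].

Left side: [T]
Right side: [T]

Both sides have the same dimensions, so the equation is dimensionally consistent.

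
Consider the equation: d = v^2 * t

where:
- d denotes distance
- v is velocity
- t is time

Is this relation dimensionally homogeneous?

No

d (distance) has dimensions [L].
v (velocity) has dimensions [L T^-1].
t (time) has dimensions [T].

Left side: [L]
Right side: [L^2 T^-1]

The two sides have different dimensions, so the equation is NOT dimensionally consistent.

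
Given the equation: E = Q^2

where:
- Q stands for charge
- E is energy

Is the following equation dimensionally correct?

No

Q (charge) has dimensions [I T].
E (energy) has dimensions [L^2 M T^-2].

Left side: [L^2 M T^-2]
Right side: [I^2 T^2]

The two sides have different dimensions, so the equation is NOT dimensionally consistent.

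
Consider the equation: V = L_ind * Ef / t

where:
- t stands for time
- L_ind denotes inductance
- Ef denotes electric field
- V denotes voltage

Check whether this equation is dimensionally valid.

No

t (time) has dimensions [T].
L_ind (inductance) has dimensions [I^-2 L^2 M T^-2].
Ef (electric field) has dimensions [I^-1 L M T^-3].
V (voltage) has dimensions [I^-1 L^2 M T^-3].

Left side: [I^-1 L^2 M T^-3]
Right side: [I^-3 L^3 M^2 T^-6]

The two sides have different dimensions, so the equation is NOT dimensionally consistent.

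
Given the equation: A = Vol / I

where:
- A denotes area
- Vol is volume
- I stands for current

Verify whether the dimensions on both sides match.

No

A (area) has dimensions [L^2].
Vol (volume) has dimensions [L^3].
I (current) has dimensions [I].

Left side: [L^2]
Right side: [I^-1 L^3]

The two sides have different dimensions, so the equation is NOT dimensionally consistent.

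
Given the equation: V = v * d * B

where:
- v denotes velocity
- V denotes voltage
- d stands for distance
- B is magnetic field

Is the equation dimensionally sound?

Yes

v (velocity) has dimensions [L T^-1].
V (voltage) has dimensions [I^-1 L^2 M T^-3].
d (distance) has dimensions [L].
B (magnetic field) has dimensions [I^-1 M T^-2].

Left side: [I^-1 L^2 M T^-3]
Right side: [I^-1 L^2 M T^-3]

Both sides have the same dimensions, so the equation is dimensionally consistent.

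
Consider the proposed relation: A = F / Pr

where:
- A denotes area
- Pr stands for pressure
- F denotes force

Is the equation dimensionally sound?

Yes

A (area) has dimensions [L^2].
Pr (pressure) has dimensions [L^-1 M T^-2].
F (force) has dimensions [L M T^-2].

Left side: [L^2]
Right side: [L^2]

Both sides have the same dimensions, so the equation is dimensionally consistent.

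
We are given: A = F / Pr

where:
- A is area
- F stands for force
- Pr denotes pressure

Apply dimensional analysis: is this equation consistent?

Yes

A (area) has dimensions [L^2].
F (force) has dimensions [L M T^-2].
Pr (pressure) has dimensions [L^-1 M T^-2].

Left side: [L^2]
Right side: [L^2]

Both sides have the same dimensions, so the equation is dimensionally consistent.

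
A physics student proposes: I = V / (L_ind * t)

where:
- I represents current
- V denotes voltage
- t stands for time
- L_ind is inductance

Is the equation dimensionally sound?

No

I (current) has dimensions [I].
V (voltage) has dimensions [I^-1 L^2 M T^-3].
t (time) has dimensions [T].
L_ind (inductance) has dimensions [I^-2 L^2 M T^-2].

Left side: [I]
Right side: [I T^-2]

The two sides have different dimensions, so the equation is NOT dimensionally consistent.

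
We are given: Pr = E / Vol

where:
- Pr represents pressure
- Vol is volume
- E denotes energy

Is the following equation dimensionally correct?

Yes

Pr (pressure) has dimensions [L^-1 M T^-2].
Vol (volume) has dimensions [L^3].
E (energy) has dimensions [L^2 M T^-2].

Left side: [L^-1 M T^-2]
Right side: [L^-1 M T^-2]

Both sides have the same dimensions, so the equation is dimensionally consistent.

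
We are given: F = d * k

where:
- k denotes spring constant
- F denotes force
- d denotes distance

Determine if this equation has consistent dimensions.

Yes

k (spring constant) has dimensions [M T^-2].
F (force) has dimensions [L M T^-2].
d (distance) has dimensions [L].

Left side: [L M T^-2]
Right side: [L M T^-2]

Both sides have the same dimensions, so the equation is dimensionally consistent.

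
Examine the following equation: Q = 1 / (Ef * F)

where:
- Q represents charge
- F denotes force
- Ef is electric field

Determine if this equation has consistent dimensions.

No

Q (charge) has dimensions [I T].
F (force) has dimensions [L M T^-2].
Ef (electric field) has dimensions [I^-1 L M T^-3].

Left side: [I T]
Right side: [I L^-2 M^-2 T^5]

The two sides have different dimensions, so the equation is NOT dimensionally consistent.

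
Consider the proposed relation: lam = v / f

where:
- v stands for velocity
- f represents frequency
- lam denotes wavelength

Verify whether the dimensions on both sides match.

Yes

v (velocity) has dimensions [L T^-1].
f (frequency) has dimensions [T^-1].
lam (wavelength) has dimensions [L].

Left side: [L]
Right side: [L]

Both sides have the same dimensions, so the equation is dimensionally consistent.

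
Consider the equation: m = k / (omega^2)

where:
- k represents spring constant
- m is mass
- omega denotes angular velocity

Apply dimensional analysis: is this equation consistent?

Yes

k (spring constant) has dimensions [M T^-2].
m (mass) has dimensions [M].
omega (angular velocity) has dimensions [T^-1].

Left side: [M]
Right side: [M]

Both sides have the same dimensions, so the equation is dimensionally consistent.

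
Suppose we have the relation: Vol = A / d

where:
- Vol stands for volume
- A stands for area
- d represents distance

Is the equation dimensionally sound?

No

Vol (volume) has dimensions [L^3].
A (area) has dimensions [L^2].
d (distance) has dimensions [L].

Left side: [L^3]
Right side: [L]

The two sides have different dimensions, so the equation is NOT dimensionally consistent.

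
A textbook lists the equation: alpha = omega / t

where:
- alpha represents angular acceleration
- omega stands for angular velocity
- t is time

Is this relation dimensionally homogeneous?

Yes

alpha (angular acceleration) has dimensions [T^-2].
omega (angular velocity) has dimensions [T^-1].
t (time) has dimensions [T].

Left side: [T^-2]
Right side: [T^-2]

Both sides have the same dimensions, so the equation is dimensionally consistent.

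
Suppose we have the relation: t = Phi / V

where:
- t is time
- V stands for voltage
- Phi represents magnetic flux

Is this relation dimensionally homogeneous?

Yes

t (time) has dimensions [T].
V (voltage) has dimensions [I^-1 L^2 M T^-3].
Phi (magnetic flux) has dimensions [I^-1 L^2 M T^-2].

Left side: [T]
Right side: [T]

Both sides have the same dimensions, so the equation is dimensionally consistent.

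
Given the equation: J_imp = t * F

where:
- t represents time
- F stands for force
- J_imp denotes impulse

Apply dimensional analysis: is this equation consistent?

Yes

t (time) has dimensions [T].
F (force) has dimensions [L M T^-2].
J_imp (impulse) has dimensions [L M T^-1].

Left side: [L M T^-1]
Right side: [L M T^-1]

Both sides have the same dimensions, so the equation is dimensionally consistent.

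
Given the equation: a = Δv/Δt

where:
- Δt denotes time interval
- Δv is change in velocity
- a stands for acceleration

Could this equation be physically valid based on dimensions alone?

Yes

Δt (time interval) has dimensions [T].
Δv (change in velocity) has dimensions [L T^-1].
a (acceleration) has dimensions [L T^-2].

Left side: [L T^-2]
Right side: [L T^-2]

Both sides have the same dimensions, so the equation is dimensionally consistent.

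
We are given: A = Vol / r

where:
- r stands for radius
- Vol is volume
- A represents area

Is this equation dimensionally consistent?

Yes

r (radius) has dimensions [L].
Vol (volume) has dimensions [L^3].
A (area) has dimensions [L^2].

Left side: [L^2]
Right side: [L^2]

Both sides have the same dimensions, so the equation is dimensionally consistent.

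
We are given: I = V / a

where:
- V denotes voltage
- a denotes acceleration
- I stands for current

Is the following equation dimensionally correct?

No

V (voltage) has dimensions [I^-1 L^2 M T^-3].
a (acceleration) has dimensions [L T^-2].
I (current) has dimensions [I].

Left side: [I]
Right side: [I^-1 L M T^-1]

The two sides have different dimensions, so the equation is NOT dimensionally consistent.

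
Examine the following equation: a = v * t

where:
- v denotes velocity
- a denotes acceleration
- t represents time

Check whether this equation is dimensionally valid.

No

v (velocity) has dimensions [L T^-1].
a (acceleration) has dimensions [L T^-2].
t (time) has dimensions [T].

Left side: [L T^-2]
Right side: [L]

The two sides have different dimensions, so the equation is NOT dimensionally consistent.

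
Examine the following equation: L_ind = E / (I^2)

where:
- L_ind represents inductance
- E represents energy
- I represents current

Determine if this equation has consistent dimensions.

Yes

L_ind (inductance) has dimensions [I^-2 L^2 M T^-2].
E (energy) has dimensions [L^2 M T^-2].
I (current) has dimensions [I].

Left side: [I^-2 L^2 M T^-2]
Right side: [I^-2 L^2 M T^-2]

Both sides have the same dimensions, so the equation is dimensionally consistent.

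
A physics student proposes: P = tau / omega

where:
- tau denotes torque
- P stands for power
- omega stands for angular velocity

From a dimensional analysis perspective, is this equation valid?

No

tau (torque) has dimensions [L^2 M T^-2].
P (power) has dimensions [L^2 M T^-3].
omega (angular velocity) has dimensions [T^-1].

Left side: [L^2 M T^-3]
Right side: [L^2 M T^-1]

The two sides have different dimensions, so the equation is NOT dimensionally consistent.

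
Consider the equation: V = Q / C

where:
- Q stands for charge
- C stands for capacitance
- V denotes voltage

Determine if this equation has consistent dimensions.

Yes

Q (charge) has dimensions [I T].
C (capacitance) has dimensions [I^2 L^-2 M^-1 T^4].
V (voltage) has dimensions [I^-1 L^2 M T^-3].

Left side: [I^-1 L^2 M T^-3]
Right side: [I^-1 L^2 M T^-3]

Both sides have the same dimensions, so the equation is dimensionally consistent.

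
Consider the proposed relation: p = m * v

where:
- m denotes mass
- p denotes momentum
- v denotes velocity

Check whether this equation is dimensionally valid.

Yes

m (mass) has dimensions [M].
p (momentum) has dimensions [L M T^-1].
v (velocity) has dimensions [L T^-1].

Left side: [L M T^-1]
Right side: [L M T^-1]

Both sides have the same dimensions, so the equation is dimensionally consistent.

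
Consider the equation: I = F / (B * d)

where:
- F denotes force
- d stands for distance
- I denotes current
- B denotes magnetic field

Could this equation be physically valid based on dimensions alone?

Yes

F (force) has dimensions [L M T^-2].
d (distance) has dimensions [L].
I (current) has dimensions [I].
B (magnetic field) has dimensions [I^-1 M T^-2].

Left side: [I]
Right side: [I]

Both sides have the same dimensions, so the equation is dimensionally consistent.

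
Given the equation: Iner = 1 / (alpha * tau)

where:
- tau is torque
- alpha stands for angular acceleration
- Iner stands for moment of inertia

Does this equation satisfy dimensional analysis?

No

tau (torque) has dimensions [L^2 M T^-2].
alpha (angular acceleration) has dimensions [T^-2].
Iner (moment of inertia) has dimensions [L^2 M].

Left side: [L^2 M]
Right side: [L^-2 M^-1 T^4]

The two sides have different dimensions, so the equation is NOT dimensionally consistent.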